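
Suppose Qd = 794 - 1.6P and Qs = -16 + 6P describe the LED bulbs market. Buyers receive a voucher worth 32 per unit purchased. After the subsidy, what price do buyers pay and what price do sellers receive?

Buyers pay 1545/19; sellers receive 2153/19

Pre-subsidy: 794 - 1.6P = -16 + 6P gives P* = 2025/19, Q* = 11846/19.
With the rebate, buyers effectively pay Pb = Ps − 32, where Ps is the price sellers receive.
Demand in terms of Ps becomes Qd = 794 − 1.6(Ps − 32) = 845.2 - 1.6Ps. Setting this equal to supply: 845.2 - 1.6Ps = -16 + 6Ps, so Ps = 2153/19.
Buyers pay Pb = 2153/19 − 32 = 1545/19; Q' = -16 + 6·(2153/19) = 12614/19.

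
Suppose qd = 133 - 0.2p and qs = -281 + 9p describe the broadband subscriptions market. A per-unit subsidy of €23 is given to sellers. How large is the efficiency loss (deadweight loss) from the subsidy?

Pre-subsidy: 133 - 0.2p = -281 + 9p gives p* = 45, q* = 124.
With the subsidy, sellers receive ps = pb + 23 for each unit, where pb is the price buyers pay.
Supply in terms of pb becomes qs = -281 + 9(pb + 23) = -74 + 9pb. Setting this equal to demand: 133 - 0.2pb = -74 + 9pb, so pb = 22.5.
Sellers receive ps = 22.5 + 23 = 45.5; q' = 133 − 0.2·22.5 = 128.5.
The subsidy expands output by 128.5 − 124 = 4.5 past the efficient level; on those units the gap between marginal cost and willingness to pay runs from 0 up to 23.
DWL = ½ × 23 × 4.5 = 51.75.

Deadweight loss = €51.75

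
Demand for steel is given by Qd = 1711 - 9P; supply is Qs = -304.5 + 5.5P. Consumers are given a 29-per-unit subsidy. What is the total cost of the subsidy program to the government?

Government cost = 16211

Pre-subsidy: 1711 - 9P = -304.5 + 5.5P gives P* = 139, Q* = 460.
With the rebate, buyers effectively pay Pb = Ps − 29, where Ps is the price sellers receive.
Demand in terms of Ps becomes Qd = 1711 − 9(Ps − 29) = 1972 - 9Ps. Setting this equal to supply: 1972 - 9Ps = -304.5 + 5.5Ps, so Ps = 157.
Buyers pay Pb = 157 − 29 = 128; Q' = -304.5 + 5.5·157 = 559.
Government outlay = subsidy × quantity = 29 × 559 = 16211.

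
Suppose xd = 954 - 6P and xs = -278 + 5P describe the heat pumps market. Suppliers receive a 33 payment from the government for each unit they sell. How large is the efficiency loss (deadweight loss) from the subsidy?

Pre-subsidy: 954 - 6P = -278 + 5P gives P* = 112, x* = 282.
With the subsidy, sellers receive Ps = Pb + 33 for each unit, where Pb is the price buyers pay.
Supply in terms of Pb becomes xs = -278 + 5(Pb + 33) = -113 + 5Pb. Setting this equal to demand: 954 - 6Pb = -113 + 5Pb, so Pb = 97.
Sellers receive Ps = 97 + 33 = 130; x' = 954 − 6·97 = 372.
The subsidy expands output by 372 − 282 = 90 past the efficient level; on those units the gap between marginal cost and willingness to pay runs from 0 up to 33.
DWL = ½ × 33 × 90 = 1485.

Deadweight loss = 1485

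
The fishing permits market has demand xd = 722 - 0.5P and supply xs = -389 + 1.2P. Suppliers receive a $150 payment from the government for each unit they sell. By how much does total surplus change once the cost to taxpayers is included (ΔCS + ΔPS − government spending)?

Net change in total surplus = -67500/17

Pre-subsidy: 722 - 0.5P = -389 + 1.2P gives P* = 11110/17, x* = 6719/17.
With the subsidy, sellers receive Ps = Pb + 150 for each unit, where Pb is the price buyers pay.
Supply in terms of Pb becomes xs = -389 + 1.2(Pb + 150) = -209 + 1.2Pb. Setting this equal to demand: 722 - 0.5Pb = -209 + 1.2Pb, so Pb = 9310/17.
Sellers receive Ps = 9310/17 + 150 = 11860/17; x' = 722 − 0.5·(9310/17) = 7619/17.
ΔCS = ½(6719/17 + 7619/17)(11110/17 − 9310/17) = 12904200/289; ΔPS = ½(6719/17 + 7619/17)(11860/17 − 11110/17) = 5376750/289.
Government spending = 150 × 7619/17 = 1142850/17.
Net change = 12904200/289 + 5376750/289 − 1142850/17 = -67500/17. The loss equals the DWL triangle ½·150·900/17.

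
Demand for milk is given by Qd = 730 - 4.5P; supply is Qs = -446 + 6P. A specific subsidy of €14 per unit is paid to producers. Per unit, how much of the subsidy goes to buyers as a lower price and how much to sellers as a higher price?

Pre-subsidy: 730 - 4.5P = -446 + 6P gives P* = 112, Q* = 226.
With the subsidy, sellers receive Ps = Pb + 14 for each unit, where Pb is the price buyers pay.
Supply in terms of Pb becomes Qs = -446 + 6(Pb + 14) = -362 + 6Pb. Setting this equal to demand: 730 - 4.5Pb = -362 + 6Pb, so Pb = 104.
Sellers receive Ps = 104 + 14 = 118; Q' = 730 − 4.5·104 = 262.
Buyers' price falls by P* − Pb = 112 − 104 = 8; sellers' price rises by Ps − P* = 118 − 112 = 6.

Buyers gain €8 per unit; sellers gain €6 per unit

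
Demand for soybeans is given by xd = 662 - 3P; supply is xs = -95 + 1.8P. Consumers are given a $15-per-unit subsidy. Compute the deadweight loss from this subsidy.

Deadweight loss = $126.5625

Pre-subsidy: 662 - 3P = -95 + 1.8P gives P* = 3785/24, x* = 188.875.
With the rebate, buyers effectively pay Pb = Ps − 15, where Ps is the price sellers receive.
Demand in terms of Ps becomes xd = 662 − 3(Ps − 15) = 707 - 3Ps. Setting this equal to supply: 707 - 3Ps = -95 + 1.8Ps, so Ps = 2005/12.
Buyers pay Pb = 2005/12 − 15 = 1825/12; x' = -95 + 1.8·(2005/12) = 205.75.
The subsidy expands output by 205.75 − 188.875 = 16.875 past the efficient level; on those units the gap between marginal cost and willingness to pay runs from 0 up to 15.
DWL = ½ × 15 × 16.875 = 126.5625.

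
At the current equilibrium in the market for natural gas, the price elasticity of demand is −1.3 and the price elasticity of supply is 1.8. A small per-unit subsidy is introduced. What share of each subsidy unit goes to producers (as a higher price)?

Producer share = 13/31

For a small subsidy around the equilibrium, the benefit split depends on the relative slopes, which at a point are proportional to the elasticities.
Buyer share = εs/(εs + |εd|) = 1.8/(1.8 + 1.3) = 18/31; seller share = |εd|/(εs + |εd|) = 13/31.
So producers capture 13/31 of the subsidy.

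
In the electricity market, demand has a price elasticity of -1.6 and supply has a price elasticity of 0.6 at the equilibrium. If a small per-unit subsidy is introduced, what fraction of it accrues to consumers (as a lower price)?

Consumer share = 3/11

For a small subsidy around the equilibrium, the benefit split depends on the relative slopes, which at a point are proportional to the elasticities.
Buyer share = εs/(εs + |εd|) = 0.6/(0.6 + 1.6) = 3/11; seller share = |εd|/(εs + |εd|) = 8/11.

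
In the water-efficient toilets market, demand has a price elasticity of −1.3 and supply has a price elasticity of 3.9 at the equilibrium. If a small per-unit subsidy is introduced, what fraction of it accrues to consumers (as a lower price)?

Consumer share = 0.75

For a small subsidy around the equilibrium, the benefit split depends on the relative slopes, which at a point are proportional to the elasticities.
Buyer share = εs/(εs + |εd|) = 3.9/(3.9 + 1.3) = 0.75; seller share = |εd|/(εs + |εd|) = 0.25.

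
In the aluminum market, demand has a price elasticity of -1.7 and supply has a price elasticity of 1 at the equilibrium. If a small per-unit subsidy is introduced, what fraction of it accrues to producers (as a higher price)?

Producer share = 17/27

For a small subsidy around the equilibrium, the benefit split depends on the relative slopes, which at a point are proportional to the elasticities.
Buyer share = εs/(εs + |εd|) = 1/(1 + 1.7) = 10/27; seller share = |εd|/(εs + |εd|) = 17/27.
So producers capture 17/27 of the subsidy.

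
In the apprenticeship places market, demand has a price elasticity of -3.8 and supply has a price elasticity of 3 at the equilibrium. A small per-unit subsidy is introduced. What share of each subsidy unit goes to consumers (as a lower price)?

Consumer share = 15/34

For a small subsidy around the equilibrium, the benefit split depends on the relative slopes, which at a point are proportional to the elasticities.
Buyer share = εs/(εs + |εd|) = 3/(3 + 3.8) = 15/34; seller share = |εd|/(εs + |εd|) = 19/34.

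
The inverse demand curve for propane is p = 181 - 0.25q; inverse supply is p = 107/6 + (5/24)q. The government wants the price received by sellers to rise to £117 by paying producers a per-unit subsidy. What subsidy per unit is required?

At a seller price of 117, quantity supplied is -85.6 + 4.8·117 = 476.
Buyers absorb 476 only when they pay pb = 181 − 0.25·476 = 62.
s = ps − pb = 117 − 62 = 55.

Required subsidy s = £55 per unit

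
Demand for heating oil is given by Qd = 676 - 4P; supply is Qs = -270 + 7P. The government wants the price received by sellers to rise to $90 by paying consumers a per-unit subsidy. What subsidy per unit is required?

At a seller price of 90, quantity supplied is -270 + 7·90 = 360.
Buyers absorb 360 only when they pay Pb with 676 − 4·Pb = 360, i.e. Pb = 79.
s = Ps − Pb = 90 − 79 = 11.

Required subsidy s = $11 per unit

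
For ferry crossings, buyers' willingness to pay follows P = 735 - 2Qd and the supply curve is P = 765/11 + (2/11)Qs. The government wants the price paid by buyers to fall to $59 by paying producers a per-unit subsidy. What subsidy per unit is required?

Required subsidy s = $72 per unit

At a buyer price of 59, quantity demanded is 367.5 − 0.5·59 = 338.
Sellers supply 338 only when they receive Ps = 765/11 + (2/11)·338 = 131.
s = Ps − Pb = 131 − 59 = 72.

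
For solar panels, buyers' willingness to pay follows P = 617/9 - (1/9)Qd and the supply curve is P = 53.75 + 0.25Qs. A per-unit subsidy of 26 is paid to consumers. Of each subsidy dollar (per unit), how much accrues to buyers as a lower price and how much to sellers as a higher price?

Buyers gain 8 per unit; sellers gain 18 per unit

Pre-subsidy: 617/9 - (1/9)Q = 53.75 + 0.25Q gives Q* = 41 and P* = 64.
With the rebate, buyers effectively pay Pb = Ps − 26, where Ps is the price sellers receive.
On the curves, Pb = 617/9 - (1/9)Q and Ps = 53.75 + 0.25Q; the wedge Ps − Pb = 26 gives 53.75 + 0.25Q − (617/9 - (1/9)Q) = 26, so Q' = 113.
Then Pb = 617/9 − (1/9)·113 = 56 and Ps = 53.75 + 0.25·113 = 82.
Buyers' price falls by P* − Pb = 64 − 56 = 8; sellers' price rises by Ps − P* = 82 − 64 = 18.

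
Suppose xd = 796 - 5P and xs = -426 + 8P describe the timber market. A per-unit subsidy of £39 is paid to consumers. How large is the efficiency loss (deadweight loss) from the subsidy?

Pre-subsidy: 796 - 5P = -426 + 8P gives P* = 94, x* = 326.
With the rebate, buyers effectively pay Pb = Ps − 39, where Ps is the price sellers receive.
Demand in terms of Ps becomes xd = 796 − 5(Ps − 39) = 991 - 5Ps. Setting this equal to supply: 991 - 5Ps = -426 + 8Ps, so Ps = 109.
Buyers pay Pb = 109 − 39 = 70; x' = -426 + 8·109 = 446.
The subsidy expands output by 446 − 326 = 120 past the efficient level; on those units the gap between marginal cost and willingness to pay runs from 0 up to 39.
DWL = ½ × 39 × 120 = 2340.

Deadweight loss = £2340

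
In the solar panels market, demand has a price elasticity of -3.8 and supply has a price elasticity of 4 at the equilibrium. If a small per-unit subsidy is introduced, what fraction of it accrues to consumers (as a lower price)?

Consumer share = 20/39

For a small subsidy around the equilibrium, the benefit split depends on the relative slopes, which at a point are proportional to the elasticities.
Buyer share = εs/(εs + |εd|) = 4/(4 + 3.8) = 20/39; seller share = |εd|/(εs + |εd|) = 19/39.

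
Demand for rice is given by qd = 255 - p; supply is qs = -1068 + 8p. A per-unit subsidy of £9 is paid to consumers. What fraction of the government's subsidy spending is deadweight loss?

Pre-subsidy: 255 - p = -1068 + 8p gives p* = 147, q* = 108.
With the rebate, buyers effectively pay pb = ps − 9, where ps is the price sellers receive.
Demand in terms of ps becomes qd = 255 − 1(ps − 9) = 264 - ps. Setting this equal to supply: 264 - ps = -1068 + 8ps, so ps = 148.
Buyers pay pb = 148 − 9 = 139; q' = -1068 + 8·148 = 116.
ΔCS = ½(108 + 116)(147 − 139) = 896; ΔPS = ½(108 + 116)(148 − 147) = 112.
Government spending = 9 × 116 = 1044.
DWL = ½ × 9 × (116 − 108) = 36; fraction = 36 / 1044 = 1/29.

DWL / government spending = 1/29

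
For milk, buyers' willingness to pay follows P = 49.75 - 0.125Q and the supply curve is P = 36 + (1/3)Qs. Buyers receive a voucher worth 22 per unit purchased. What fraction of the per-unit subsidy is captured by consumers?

Consumer share = 3/11

Pre-subsidy: 49.75 - 0.125Q = 36 + (1/3)Q gives Q* = 30 and P* = 46.
With the rebate, buyers effectively pay Pb = Ps − 22, where Ps is the price sellers receive.
On the curves, Pb = 49.75 - 0.125Q and Ps = 36 + (1/3)Q; the wedge Ps − Pb = 22 gives 36 + (1/3)Q − (49.75 - 0.125Q) = 22, so Q' = 78.
Then Pb = 49.75 − 0.125·78 = 40 and Ps = 36 + (1/3)·78 = 62.
Buyers' price falls by P* − Pb = 46 − 40 = 6; sellers' price rises by Ps − P* = 62 − 46 = 16.
So consumers capture 6/22 = 3/11 of each unit of subsidy.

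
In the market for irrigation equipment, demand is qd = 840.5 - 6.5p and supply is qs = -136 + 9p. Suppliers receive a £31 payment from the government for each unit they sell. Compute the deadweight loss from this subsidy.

Pre-subsidy: 840.5 - 6.5p = -136 + 9p gives p* = 63, q* = 431.
With the subsidy, sellers receive ps = pb + 31 for each unit, where pb is the price buyers pay.
Supply in terms of pb becomes qs = -136 + 9(pb + 31) = 143 + 9pb. Setting this equal to demand: 840.5 - 6.5pb = 143 + 9pb, so pb = 45.
Sellers receive ps = 45 + 31 = 76; q' = 840.5 − 6.5·45 = 548.
The subsidy expands output by 548 − 431 = 117 past the efficient level; on those units the gap between marginal cost and willingness to pay runs from 0 up to 31.
DWL = ½ × 31 × 117 = 1813.5.

Deadweight loss = £1813.5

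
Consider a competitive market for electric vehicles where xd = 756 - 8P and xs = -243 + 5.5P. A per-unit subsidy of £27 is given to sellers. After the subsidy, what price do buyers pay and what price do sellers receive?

Pre-subsidy: 756 - 8P = -243 + 5.5P gives P* = 74, x* = 164.
With the subsidy, sellers receive Ps = Pb + 27 for each unit, where Pb is the price buyers pay.
Supply in terms of Pb becomes xs = -243 + 5.5(Pb + 27) = -94.5 + 5.5Pb. Setting this equal to demand: 756 - 8Pb = -94.5 + 5.5Pb, so Pb = 63.
Sellers receive Ps = 63 + 27 = 90; x' = 756 − 8·63 = 252.

Buyers pay £63; sellers receive £90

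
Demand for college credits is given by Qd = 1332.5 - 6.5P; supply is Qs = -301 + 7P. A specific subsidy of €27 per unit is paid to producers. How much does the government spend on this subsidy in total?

Government cost = €17199

Pre-subsidy: 1332.5 - 6.5P = -301 + 7P gives P* = 121, Q* = 546.
With the subsidy, sellers receive Ps = Pb + 27 for each unit, where Pb is the price buyers pay.
Supply in terms of Pb becomes Qs = -301 + 7(Pb + 27) = -112 + 7Pb. Setting this equal to demand: 1332.5 - 6.5Pb = -112 + 7Pb, so Pb = 107.
Sellers receive Ps = 107 + 27 = 134; Q' = 1332.5 − 6.5·107 = 637.
Government outlay = subsidy × quantity = 27 × 637 = 17199.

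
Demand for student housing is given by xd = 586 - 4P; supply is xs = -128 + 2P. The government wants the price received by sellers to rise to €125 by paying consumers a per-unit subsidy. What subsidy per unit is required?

At a seller price of 125, quantity supplied is -128 + 2·125 = 122.
Buyers absorb 122 only when they pay Pb with 586 − 4·Pb = 122, i.e. Pb = 116.
s = Ps − Pb = 125 − 116 = 9.

Required subsidy s = €9 per unit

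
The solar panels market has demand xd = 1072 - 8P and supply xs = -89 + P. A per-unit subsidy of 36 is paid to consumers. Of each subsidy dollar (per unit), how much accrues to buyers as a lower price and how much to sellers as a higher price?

Buyers gain 4 per unit; sellers gain 32 per unit

Pre-subsidy: 1072 - 8P = -89 + P gives P* = 129, x* = 40.
With the rebate, buyers effectively pay Pb = Ps − 36, where Ps is the price sellers receive.
Demand in terms of Ps becomes xd = 1072 − 8(Ps − 36) = 1360 - 8Ps. Setting this equal to supply: 1360 - 8Ps = -89 + Ps, so Ps = 161.
Buyers pay Pb = 161 − 36 = 125; x' = -89 + 1·161 = 72.
Buyers' price falls by P* − Pb = 129 − 125 = 4; sellers' price rises by Ps − P* = 161 − 129 = 32.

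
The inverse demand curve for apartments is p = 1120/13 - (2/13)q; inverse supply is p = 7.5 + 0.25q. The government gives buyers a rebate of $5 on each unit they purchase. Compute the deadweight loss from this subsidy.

Deadweight loss = 650/21

Pre-subsidy: 1120/13 - (2/13)q = 7.5 + 0.25q gives q* = 4090/21 and p* = 1180/21.
With the rebate, buyers effectively pay pb = ps − 5, where ps is the price sellers receive.
On the curves, pb = 1120/13 - (2/13)q and ps = 7.5 + 0.25q; the wedge ps − pb = 5 gives 7.5 + 0.25q − (1120/13 - (2/13)q) = 5, so q' = 1450/7.
Then pb = 1120/13 − (2/13)·(1450/7) = 380/7 and ps = 7.5 + 0.25·(1450/7) = 415/7.
The subsidy expands output by 1450/7 − 4090/21 = 260/21 past the efficient level; on those units the gap between marginal cost and willingness to pay runs from 0 up to 5.
DWL = ½ × 5 × 260/21 = 650/21.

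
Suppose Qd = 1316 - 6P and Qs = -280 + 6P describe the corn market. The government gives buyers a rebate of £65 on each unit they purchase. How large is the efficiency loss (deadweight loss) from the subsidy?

Deadweight loss = £6337.5

Pre-subsidy: 1316 - 6P = -280 + 6P gives P* = 133, Q* = 518.
With the rebate, buyers effectively pay Pb = Ps − 65, where Ps is the price sellers receive.
Demand in terms of Ps becomes Qd = 1316 − 6(Ps − 65) = 1706 - 6Ps. Setting this equal to supply: 1706 - 6Ps = -280 + 6Ps, so Ps = 165.5.
Buyers pay Pb = 165.5 − 65 = 100.5; Q' = -280 + 6·165.5 = 713.
The subsidy expands output by 713 − 518 = 195 past the efficient level; on those units the gap between marginal cost and willingness to pay runs from 0 up to 65.
DWL = ½ × 65 × 195 = 6337.5.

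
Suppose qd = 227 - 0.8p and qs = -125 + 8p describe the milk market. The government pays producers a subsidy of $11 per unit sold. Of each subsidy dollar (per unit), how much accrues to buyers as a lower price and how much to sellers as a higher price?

Buyers gain $10 per unit; sellers gain $1 per unit

Pre-subsidy: 227 - 0.8p = -125 + 8p gives p* = 40, q* = 195.
With the subsidy, sellers receive ps = pb + 11 for each unit, where pb is the price buyers pay.
Supply in terms of pb becomes qs = -125 + 8(pb + 11) = -37 + 8pb. Setting this equal to demand: 227 - 0.8pb = -37 + 8pb, so pb = 30.
Sellers receive ps = 30 + 11 = 41; q' = 227 − 0.8·30 = 203.
Buyers' price falls by p* − pb = 40 − 30 = 10; sellers' price rises by ps − p* = 41 − 40 = 1.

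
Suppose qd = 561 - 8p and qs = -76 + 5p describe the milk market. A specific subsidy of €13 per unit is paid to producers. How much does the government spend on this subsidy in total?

Government cost = €2717

Pre-subsidy: 561 - 8p = -76 + 5p gives p* = 49, q* = 169.
With the subsidy, sellers receive ps = pb + 13 for each unit, where pb is the price buyers pay.
Supply in terms of pb becomes qs = -76 + 5(pb + 13) = -11 + 5pb. Setting this equal to demand: 561 - 8pb = -11 + 5pb, so pb = 44.
Sellers receive ps = 44 + 13 = 57; q' = 561 − 8·44 = 209.
Government outlay = subsidy × quantity = 13 × 209 = 2717.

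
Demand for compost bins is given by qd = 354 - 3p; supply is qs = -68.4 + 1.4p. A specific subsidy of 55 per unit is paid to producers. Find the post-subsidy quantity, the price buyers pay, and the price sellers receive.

q' = 118.5; buyers pay 78.5; sellers receive 133.5

Pre-subsidy: 354 - 3p = -68.4 + 1.4p gives p* = 96, q* = 66.
With the subsidy, sellers receive ps = pb + 55 for each unit, where pb is the price buyers pay.
Supply in terms of pb becomes qs = -68.4 + 1.4(pb + 55) = 8.6 + 1.4pb. Setting this equal to demand: 354 - 3pb = 8.6 + 1.4pb, so pb = 78.5.
Sellers receive ps = 78.5 + 55 = 133.5; q' = 354 − 3·78.5 = 118.5.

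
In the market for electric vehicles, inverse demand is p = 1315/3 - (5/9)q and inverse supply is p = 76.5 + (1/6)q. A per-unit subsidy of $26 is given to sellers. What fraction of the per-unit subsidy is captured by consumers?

Consumer share = 10/13

Pre-subsidy: 1315/3 - (5/9)q = 76.5 + (1/6)q gives q* = 501 and p* = 160.
With the subsidy, sellers receive ps = pb + 26 for each unit, where pb is the price buyers pay.
On the curves, pb = 1315/3 - (5/9)q and ps = 76.5 + (1/6)q; the wedge ps − pb = 26 gives 76.5 + (1/6)q − (1315/3 - (5/9)q) = 26, so q' = 537.
Then pb = 1315/3 − (5/9)·537 = 140 and ps = 76.5 + (1/6)·537 = 166.
Buyers' price falls by p* − pb = 160 − 140 = 20; sellers' price rises by ps − p* = 166 − 160 = 6.
So consumers capture 20/26 = 10/13 of each unit of subsidy.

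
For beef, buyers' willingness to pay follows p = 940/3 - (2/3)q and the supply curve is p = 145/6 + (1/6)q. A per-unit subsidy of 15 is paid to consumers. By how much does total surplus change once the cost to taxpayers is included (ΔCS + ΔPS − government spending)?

Pre-subsidy: 940/3 - (2/3)q = 145/6 + (1/6)q gives q* = 347 and p* = 82.
With the rebate, buyers effectively pay pb = ps − 15, where ps is the price sellers receive.
On the curves, pb = 940/3 - (2/3)q and ps = 145/6 + (1/6)q; the wedge ps − pb = 15 gives 145/6 + (1/6)q − (940/3 - (2/3)q) = 15, so q' = 365.
Then pb = 940/3 − (2/3)·365 = 70 and ps = 145/6 + (1/6)·365 = 85.
ΔCS = ½(347 + 365)(82 − 70) = 4272; ΔPS = ½(347 + 365)(85 − 82) = 1068.
Government spending = 15 × 365 = 5475.
Net change = 4272 + 1068 − 5475 = -135. The loss equals the DWL triangle ½·15·18.

Net change in total surplus = -135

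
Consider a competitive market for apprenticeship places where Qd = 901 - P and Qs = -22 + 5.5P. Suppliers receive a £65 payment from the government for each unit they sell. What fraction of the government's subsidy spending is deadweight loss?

Pre-subsidy: 901 - P = -22 + 5.5P gives P* = 142, Q* = 759.
With the subsidy, sellers receive Ps = Pb + 65 for each unit, where Pb is the price buyers pay.
Supply in terms of Pb becomes Qs = -22 + 5.5(Pb + 65) = 335.5 + 5.5Pb. Setting this equal to demand: 901 - Pb = 335.5 + 5.5Pb, so Pb = 87.
Sellers receive Ps = 87 + 65 = 152; Q' = 901 − 1·87 = 814.
ΔCS = ½(759 + 814)(142 − 87) = 43257.5; ΔPS = ½(759 + 814)(152 − 142) = 7865.
Government spending = 65 × 814 = 52910.
DWL = ½ × 65 × (814 − 759) = 1787.5; fraction = 1787.5 / 52910 = 5/148.

DWL / government spending = 5/148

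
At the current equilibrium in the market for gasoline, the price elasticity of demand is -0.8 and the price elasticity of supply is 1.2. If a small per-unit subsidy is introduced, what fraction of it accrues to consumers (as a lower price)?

For a small subsidy around the equilibrium, the benefit split depends on the relative slopes, which at a point are proportional to the elasticities.
Buyer share = εs/(εs + |εd|) = 1.2/(1.2 + 0.8) = 0.6; seller share = |εd|/(εs + |εd|) = 0.4.

Consumer share = 0.6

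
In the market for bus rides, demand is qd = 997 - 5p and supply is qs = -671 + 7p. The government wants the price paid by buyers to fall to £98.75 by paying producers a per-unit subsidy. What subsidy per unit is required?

At a buyer price of 98.75, quantity demanded is 997 − 5·98.75 = 503.25.
Sellers supply 503.25 only when they receive ps with -671 + 7·ps = 503.25, i.e. ps = 167.75.
s = ps − pb = 167.75 − 98.75 = 69.

Required subsidy s = £69 per unit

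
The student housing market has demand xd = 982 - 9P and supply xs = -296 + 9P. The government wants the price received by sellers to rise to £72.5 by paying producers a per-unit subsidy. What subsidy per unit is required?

Required subsidy s = £3 per unit

At a seller price of 72.5, quantity supplied is -296 + 9·72.5 = 356.5.
Buyers absorb 356.5 only when they pay Pb with 982 − 9·Pb = 356.5, i.e. Pb = 69.5.
s = Ps − Pb = 72.5 − 69.5 = 3.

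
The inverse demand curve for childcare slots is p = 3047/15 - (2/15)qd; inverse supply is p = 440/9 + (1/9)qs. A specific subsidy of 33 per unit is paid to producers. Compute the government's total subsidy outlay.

Government cost = 25278

Pre-subsidy: 3047/15 - (2/15)q = 440/9 + (1/9)q gives q* = 631 and p* = 119.
With the subsidy, sellers receive ps = pb + 33 for each unit, where pb is the price buyers pay.
On the curves, pb = 3047/15 - (2/15)q and ps = 440/9 + (1/9)q; the wedge ps − pb = 33 gives 440/9 + (1/9)q − (3047/15 - (2/15)q) = 33, so q' = 766.
Then pb = 3047/15 − (2/15)·766 = 101 and ps = 440/9 + (1/9)·766 = 134.
Government outlay = subsidy × quantity = 33 × 766 = 25278.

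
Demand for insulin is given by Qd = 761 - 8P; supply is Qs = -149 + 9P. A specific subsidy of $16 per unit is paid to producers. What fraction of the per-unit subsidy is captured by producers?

Producer share = 8/17

Pre-subsidy: 761 - 8P = -149 + 9P gives P* = 910/17, Q* = 5657/17.
With the subsidy, sellers receive Ps = Pb + 16 for each unit, where Pb is the price buyers pay.
Supply in terms of Pb becomes Qs = -149 + 9(Pb + 16) = -5 + 9Pb. Setting this equal to demand: 761 - 8Pb = -5 + 9Pb, so Pb = 766/17.
Sellers receive Ps = 766/17 + 16 = 1038/17; Q' = 761 − 8·(766/17) = 6809/17.
Buyers' price falls by P* − Pb = 910/17 − 766/17 = 144/17; sellers' price rises by Ps − P* = 1038/17 − 910/17 = 128/17.
So producers capture (128/17)/16 = 8/17 of each unit of subsidy.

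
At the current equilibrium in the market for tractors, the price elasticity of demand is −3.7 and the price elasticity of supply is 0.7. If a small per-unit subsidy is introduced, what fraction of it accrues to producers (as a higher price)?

For a small subsidy around the equilibrium, the benefit split depends on the relative slopes, which at a point are proportional to the elasticities.
Buyer share = εs/(εs + |εd|) = 0.7/(0.7 + 3.7) = 7/44; seller share = |εd|/(εs + |εd|) = 37/44.
So producers capture 37/44 of the subsidy.

Producer share = 37/44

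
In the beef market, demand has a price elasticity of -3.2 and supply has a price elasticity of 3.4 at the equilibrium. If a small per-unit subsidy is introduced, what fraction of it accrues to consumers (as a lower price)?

For a small subsidy around the equilibrium, the benefit split depends on the relative slopes, which at a point are proportional to the elasticities.
Buyer share = εs/(εs + |εd|) = 3.4/(3.4 + 3.2) = 17/33; seller share = |εd|/(εs + |εd|) = 16/33.

Consumer share = 17/33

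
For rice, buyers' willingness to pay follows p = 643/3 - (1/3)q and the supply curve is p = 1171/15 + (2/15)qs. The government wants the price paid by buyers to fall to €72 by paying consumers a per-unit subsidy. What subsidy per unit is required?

At a buyer price of 72, quantity demanded is 643 − 3·72 = 427.
Sellers supply 427 only when they receive ps = 1171/15 + (2/15)·427 = 135.
s = ps − pb = 135 − 72 = 63.

Required subsidy s = €63 per unit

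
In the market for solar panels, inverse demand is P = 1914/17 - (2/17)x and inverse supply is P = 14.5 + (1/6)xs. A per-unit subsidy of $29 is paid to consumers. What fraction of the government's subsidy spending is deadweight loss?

Pre-subsidy: 1914/17 - (2/17)x = 14.5 + (1/6)x gives x* = 345 and P* = 72.
With the rebate, buyers effectively pay Pb = Ps − 29, where Ps is the price sellers receive.
On the curves, Pb = 1914/17 - (2/17)x and Ps = 14.5 + (1/6)x; the wedge Ps − Pb = 29 gives 14.5 + (1/6)x − (1914/17 - (2/17)x) = 29, so x' = 447.
Then Pb = 1914/17 − (2/17)·447 = 60 and Ps = 14.5 + (1/6)·447 = 89.
ΔCS = ½(345 + 447)(72 − 60) = 4752; ΔPS = ½(345 + 447)(89 − 72) = 6732.
Government spending = 29 × 447 = 12963.
DWL = ½ × 29 × (447 − 345) = 1479; fraction = 1479 / 12963 = 17/149.

DWL / government spending = 17/149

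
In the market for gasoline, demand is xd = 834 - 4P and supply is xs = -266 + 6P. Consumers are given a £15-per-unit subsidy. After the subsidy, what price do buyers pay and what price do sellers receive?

Pre-subsidy: 834 - 4P = -266 + 6P gives P* = 110, x* = 394.
With the rebate, buyers effectively pay Pb = Ps − 15, where Ps is the price sellers receive.
Demand in terms of Ps becomes xd = 834 − 4(Ps − 15) = 894 - 4Ps. Setting this equal to supply: 894 - 4Ps = -266 + 6Ps, so Ps = 116.
Buyers pay Pb = 116 − 15 = 101; x' = -266 + 6·116 = 430.

Buyers pay £101; sellers receive £116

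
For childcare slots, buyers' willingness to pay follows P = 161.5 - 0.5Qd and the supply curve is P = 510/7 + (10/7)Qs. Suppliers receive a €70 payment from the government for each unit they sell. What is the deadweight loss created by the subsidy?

Deadweight loss = 34300/27

Pre-subsidy: 161.5 - 0.5Q = 510/7 + (10/7)Q gives Q* = 1241/27 and P* = 3740/27.
With the subsidy, sellers receive Ps = Pb + 70 for each unit, where Pb is the price buyers pay.
On the curves, Pb = 161.5 - 0.5Q and Ps = 510/7 + (10/7)Q; the wedge Ps − Pb = 70 gives 510/7 + (10/7)Q − (161.5 - 0.5Q) = 70, so Q' = 2221/27.
Then Pb = 161.5 − 0.5·(2221/27) = 3250/27 and Ps = 510/7 + (10/7)·(2221/27) = 5140/27.
The subsidy expands output by 2221/27 − 1241/27 = 980/27 past the efficient level; on those units the gap between marginal cost and willingness to pay runs from 0 up to 70.
DWL = ½ × 70 × 980/27 = 34300/27.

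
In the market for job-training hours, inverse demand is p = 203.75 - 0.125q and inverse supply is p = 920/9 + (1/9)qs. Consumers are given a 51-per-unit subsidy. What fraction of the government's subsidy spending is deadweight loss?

DWL / government spending = 54/323

Pre-subsidy: 203.75 - 0.125q = 920/9 + (1/9)q gives q* = 430 and p* = 150.
With the rebate, buyers effectively pay pb = ps − 51, where ps is the price sellers receive.
On the curves, pb = 203.75 - 0.125q and ps = 920/9 + (1/9)q; the wedge ps − pb = 51 gives 920/9 + (1/9)q − (203.75 - 0.125q) = 51, so q' = 646.
Then pb = 203.75 − 0.125·646 = 123 and ps = 920/9 + (1/9)·646 = 174.
ΔCS = ½(430 + 646)(150 − 123) = 14526; ΔPS = ½(430 + 646)(174 − 150) = 12912.
Government spending = 51 × 646 = 32946.
DWL = ½ × 51 × (646 − 430) = 5508; fraction = 5508 / 32946 = 54/323.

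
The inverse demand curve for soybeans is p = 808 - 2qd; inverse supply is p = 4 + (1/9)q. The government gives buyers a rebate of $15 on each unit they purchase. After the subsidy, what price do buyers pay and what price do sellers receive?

Pre-subsidy: 808 - 2q = 4 + (1/9)q gives q* = 7236/19 and p* = 880/19.
With the rebate, buyers effectively pay pb = ps − 15, where ps is the price sellers receive.
On the curves, pb = 808 - 2q and ps = 4 + (1/9)q; the wedge ps − pb = 15 gives 4 + (1/9)q − (808 - 2q) = 15, so q' = 7371/19.
Then pb = 808 − 2·(7371/19) = 610/19 and ps = 4 + (1/9)·(7371/19) = 895/19.

Buyers pay 610/19; sellers receive 895/19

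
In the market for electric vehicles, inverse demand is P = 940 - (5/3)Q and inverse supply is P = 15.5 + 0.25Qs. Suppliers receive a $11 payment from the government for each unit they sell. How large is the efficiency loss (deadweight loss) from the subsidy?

Pre-subsidy: 940 - (5/3)Q = 15.5 + 0.25Q gives Q* = 11094/23 and P* = 3130/23.
With the subsidy, sellers receive Ps = Pb + 11 for each unit, where Pb is the price buyers pay.
On the curves, Pb = 940 - (5/3)Q and Ps = 15.5 + 0.25Q; the wedge Ps − Pb = 11 gives 15.5 + 0.25Q − (940 - (5/3)Q) = 11, so Q' = 11226/23.
Then Pb = 940 − (5/3)·(11226/23) = 2910/23 and Ps = 15.5 + 0.25·(11226/23) = 3163/23.
The subsidy expands output by 11226/23 − 11094/23 = 132/23 past the efficient level; on those units the gap between marginal cost and willingness to pay runs from 0 up to 11.
DWL = ½ × 11 × 132/23 = 726/23.

Deadweight loss = 726/23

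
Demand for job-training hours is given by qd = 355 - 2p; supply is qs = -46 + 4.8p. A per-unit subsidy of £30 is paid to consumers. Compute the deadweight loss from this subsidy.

Deadweight loss = 10800/17

Pre-subsidy: 355 - 2p = -46 + 4.8p gives p* = 2005/34, q* = 4030/17.
With the rebate, buyers effectively pay pb = ps − 30, where ps is the price sellers receive.
Demand in terms of ps becomes qd = 355 − 2(ps − 30) = 415 - 2ps. Setting this equal to supply: 415 - 2ps = -46 + 4.8ps, so ps = 2305/34.
Buyers pay pb = 2305/34 − 30 = 1285/34; q' = -46 + 4.8·(2305/34) = 4750/17.
The subsidy expands output by 4750/17 − 4030/17 = 720/17 past the efficient level; on those units the gap between marginal cost and willingness to pay runs from 0 up to 30.
DWL = ½ × 30 × 720/17 = 10800/17.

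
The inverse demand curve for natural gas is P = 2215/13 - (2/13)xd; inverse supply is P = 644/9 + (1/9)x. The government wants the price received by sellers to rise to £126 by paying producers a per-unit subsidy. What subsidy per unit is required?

Required subsidy s = £31 per unit

At a seller price of 126, quantity supplied is -644 + 9·126 = 490.
Buyers absorb 490 only when they pay Pb = 2215/13 − (2/13)·490 = 95.
s = Ps − Pb = 126 − 95 = 31.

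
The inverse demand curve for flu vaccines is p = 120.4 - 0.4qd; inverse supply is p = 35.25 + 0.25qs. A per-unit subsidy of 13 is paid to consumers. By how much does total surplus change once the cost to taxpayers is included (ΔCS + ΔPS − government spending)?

Pre-subsidy: 120.4 - 0.4q = 35.25 + 0.25q gives q* = 131 and p* = 68.
With the rebate, buyers effectively pay pb = ps − 13, where ps is the price sellers receive.
On the curves, pb = 120.4 - 0.4q and ps = 35.25 + 0.25q; the wedge ps − pb = 13 gives 35.25 + 0.25q − (120.4 - 0.4q) = 13, so q' = 151.
Then pb = 120.4 − 0.4·151 = 60 and ps = 35.25 + 0.25·151 = 73.
ΔCS = ½(131 + 151)(68 − 60) = 1128; ΔPS = ½(131 + 151)(73 − 68) = 705.
Government spending = 13 × 151 = 1963.
Net change = 1128 + 705 − 1963 = -130. The loss equals the DWL triangle ½·13·20.

Net change in total surplus = -130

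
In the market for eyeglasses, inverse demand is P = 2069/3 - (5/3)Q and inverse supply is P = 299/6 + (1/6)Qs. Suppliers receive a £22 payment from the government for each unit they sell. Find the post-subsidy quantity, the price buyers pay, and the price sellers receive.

Q' = 361; buyers pay £88; sellers receive £110

Pre-subsidy: 2069/3 - (5/3)Q = 299/6 + (1/6)Q gives Q* = 349 and P* = 108.
With the subsidy, sellers receive Ps = Pb + 22 for each unit, where Pb is the price buyers pay.
On the curves, Pb = 2069/3 - (5/3)Q and Ps = 299/6 + (1/6)Q; the wedge Ps − Pb = 22 gives 299/6 + (1/6)Q − (2069/3 - (5/3)Q) = 22, so Q' = 361.
Then Pb = 2069/3 − (5/3)·361 = 88 and Ps = 299/6 + (1/6)·361 = 110.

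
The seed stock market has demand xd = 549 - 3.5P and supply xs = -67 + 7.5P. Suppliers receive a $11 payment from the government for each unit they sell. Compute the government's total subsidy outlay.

Government cost = $4171.75

Pre-subsidy: 549 - 3.5P = -67 + 7.5P gives P* = 56, x* = 353.
With the subsidy, sellers receive Ps = Pb + 11 for each unit, where Pb is the price buyers pay.
Supply in terms of Pb becomes xs = -67 + 7.5(Pb + 11) = 15.5 + 7.5Pb. Setting this equal to demand: 549 - 3.5Pb = 15.5 + 7.5Pb, so Pb = 48.5.
Sellers receive Ps = 48.5 + 11 = 59.5; x' = 549 − 3.5·48.5 = 379.25.
Government outlay = subsidy × quantity = 11 × 379.25 = 4171.75.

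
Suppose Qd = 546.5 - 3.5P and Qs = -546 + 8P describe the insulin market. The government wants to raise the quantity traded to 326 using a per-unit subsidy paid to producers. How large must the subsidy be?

At Q = 326, invert demand for the buyer price: Pb = (546.5 − 326)/3.5 = 63; invert supply for the seller price: Ps = (326 − (-546))/8 = 109.
The subsidy must fill the gap: s = Ps − Pb = 109 − 63 = 46.

Required subsidy s = 46 per unit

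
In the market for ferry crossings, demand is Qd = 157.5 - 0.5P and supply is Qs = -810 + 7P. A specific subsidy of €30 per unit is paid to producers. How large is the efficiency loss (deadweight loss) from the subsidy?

Pre-subsidy: 157.5 - 0.5P = -810 + 7P gives P* = 129, Q* = 93.
With the subsidy, sellers receive Ps = Pb + 30 for each unit, where Pb is the price buyers pay.
Supply in terms of Pb becomes Qs = -810 + 7(Pb + 30) = -600 + 7Pb. Setting this equal to demand: 157.5 - 0.5Pb = -600 + 7Pb, so Pb = 101.
Sellers receive Ps = 101 + 30 = 131; Q' = 157.5 − 0.5·101 = 107.
The subsidy expands output by 107 − 93 = 14 past the efficient level; on those units the gap between marginal cost and willingness to pay runs from 0 up to 30.
DWL = ½ × 30 × 14 = 210.

Deadweight loss = €210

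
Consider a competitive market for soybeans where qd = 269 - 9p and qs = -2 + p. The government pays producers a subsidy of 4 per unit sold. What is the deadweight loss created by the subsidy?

Pre-subsidy: 269 - 9p = -2 + p gives p* = 27.1, q* = 25.1.
With the subsidy, sellers receive ps = pb + 4 for each unit, where pb is the price buyers pay.
Supply in terms of pb becomes qs = -2 + 1(pb + 4) = 2 + pb. Setting this equal to demand: 269 - 9pb = 2 + pb, so pb = 26.7.
Sellers receive ps = 26.7 + 4 = 30.7; q' = 269 − 9·26.7 = 28.7.
The subsidy expands output by 28.7 − 25.1 = 3.6 past the efficient level; on those units the gap between marginal cost and willingness to pay runs from 0 up to 4.
DWL = ½ × 4 × 3.6 = 7.2.

Deadweight loss = 7.2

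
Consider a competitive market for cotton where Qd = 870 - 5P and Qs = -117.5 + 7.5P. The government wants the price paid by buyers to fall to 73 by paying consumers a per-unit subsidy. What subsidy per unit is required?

Required subsidy s = 10 per unit

At a buyer price of 73, quantity demanded is 870 − 5·73 = 505.
Sellers supply 505 only when they receive Ps with -117.5 + 7.5·Ps = 505, i.e. Ps = 83.
s = Ps − Pb = 83 − 73 = 10.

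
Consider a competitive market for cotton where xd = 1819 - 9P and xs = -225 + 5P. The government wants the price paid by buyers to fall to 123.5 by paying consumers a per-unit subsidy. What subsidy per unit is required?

Required subsidy s = 63 per unit

At a buyer price of 123.5, quantity demanded is 1819 − 9·123.5 = 707.5.
Sellers supply 707.5 only when they receive Ps with -225 + 5·Ps = 707.5, i.e. Ps = 186.5.
s = Ps − Pb = 186.5 − 123.5 = 63.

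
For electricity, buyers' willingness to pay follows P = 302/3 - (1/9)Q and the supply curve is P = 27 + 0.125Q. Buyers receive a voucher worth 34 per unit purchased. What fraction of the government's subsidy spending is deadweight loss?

Pre-subsidy: 302/3 - (1/9)Q = 27 + 0.125Q gives Q* = 312 and P* = 66.
With the rebate, buyers effectively pay Pb = Ps − 34, where Ps is the price sellers receive.
On the curves, Pb = 302/3 - (1/9)Q and Ps = 27 + 0.125Q; the wedge Ps − Pb = 34 gives 27 + 0.125Q − (302/3 - (1/9)Q) = 34, so Q' = 456.
Then Pb = 302/3 − (1/9)·456 = 50 and Ps = 27 + 0.125·456 = 84.
ΔCS = ½(312 + 456)(66 − 50) = 6144; ΔPS = ½(312 + 456)(84 − 66) = 6912.
Government spending = 34 × 456 = 15504.
DWL = ½ × 34 × (456 − 312) = 2448; fraction = 2448 / 15504 = 3/19.

DWL / government spending = 3/19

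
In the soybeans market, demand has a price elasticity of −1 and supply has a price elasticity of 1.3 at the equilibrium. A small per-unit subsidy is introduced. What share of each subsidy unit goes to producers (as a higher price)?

For a small subsidy around the equilibrium, the benefit split depends on the relative slopes, which at a point are proportional to the elasticities.
Buyer share = εs/(εs + |εd|) = 1.3/(1.3 + 1) = 13/23; seller share = |εd|/(εs + |εd|) = 10/23.
So producers capture 10/23 of the subsidy.

Producer share = 10/23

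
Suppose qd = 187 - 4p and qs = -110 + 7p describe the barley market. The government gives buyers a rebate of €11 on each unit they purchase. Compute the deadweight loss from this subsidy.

Deadweight loss = €154

Pre-subsidy: 187 - 4p = -110 + 7p gives p* = 27, q* = 79.
With the rebate, buyers effectively pay pb = ps − 11, where ps is the price sellers receive.
Demand in terms of ps becomes qd = 187 − 4(ps − 11) = 231 - 4ps. Setting this equal to supply: 231 - 4ps = -110 + 7ps, so ps = 31.
Buyers pay pb = 31 − 11 = 20; q' = -110 + 7·31 = 107.
The subsidy expands output by 107 − 79 = 28 past the efficient level; on those units the gap between marginal cost and willingness to pay runs from 0 up to 11.
DWL = ½ × 11 × 28 = 154.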